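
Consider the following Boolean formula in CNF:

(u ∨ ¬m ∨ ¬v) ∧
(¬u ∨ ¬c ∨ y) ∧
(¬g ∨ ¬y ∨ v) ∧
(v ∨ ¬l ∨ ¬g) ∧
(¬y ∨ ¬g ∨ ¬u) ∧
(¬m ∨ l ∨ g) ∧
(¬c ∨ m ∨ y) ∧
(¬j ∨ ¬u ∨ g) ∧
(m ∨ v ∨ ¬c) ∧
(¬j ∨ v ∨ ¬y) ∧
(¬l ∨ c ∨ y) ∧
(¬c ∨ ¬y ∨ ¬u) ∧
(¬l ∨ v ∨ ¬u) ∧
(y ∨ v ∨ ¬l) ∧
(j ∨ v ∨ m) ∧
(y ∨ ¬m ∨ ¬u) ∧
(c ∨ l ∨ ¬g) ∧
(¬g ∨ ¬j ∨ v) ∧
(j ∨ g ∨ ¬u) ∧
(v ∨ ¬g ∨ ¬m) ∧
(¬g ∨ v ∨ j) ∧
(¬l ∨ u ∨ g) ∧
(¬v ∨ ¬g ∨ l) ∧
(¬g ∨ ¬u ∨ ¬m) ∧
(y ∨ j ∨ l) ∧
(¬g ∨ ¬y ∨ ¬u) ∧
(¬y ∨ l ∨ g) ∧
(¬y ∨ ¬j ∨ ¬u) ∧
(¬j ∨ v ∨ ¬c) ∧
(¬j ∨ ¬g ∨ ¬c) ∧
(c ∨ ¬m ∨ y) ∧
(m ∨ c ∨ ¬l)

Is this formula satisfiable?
Yes

Yes, the formula is satisfiable.

One satisfying assignment is: j=True, c=False, v=False, l=False, m=False, u=False, g=False, y=False

Verification: With this assignment, all 32 clauses evaluate to true.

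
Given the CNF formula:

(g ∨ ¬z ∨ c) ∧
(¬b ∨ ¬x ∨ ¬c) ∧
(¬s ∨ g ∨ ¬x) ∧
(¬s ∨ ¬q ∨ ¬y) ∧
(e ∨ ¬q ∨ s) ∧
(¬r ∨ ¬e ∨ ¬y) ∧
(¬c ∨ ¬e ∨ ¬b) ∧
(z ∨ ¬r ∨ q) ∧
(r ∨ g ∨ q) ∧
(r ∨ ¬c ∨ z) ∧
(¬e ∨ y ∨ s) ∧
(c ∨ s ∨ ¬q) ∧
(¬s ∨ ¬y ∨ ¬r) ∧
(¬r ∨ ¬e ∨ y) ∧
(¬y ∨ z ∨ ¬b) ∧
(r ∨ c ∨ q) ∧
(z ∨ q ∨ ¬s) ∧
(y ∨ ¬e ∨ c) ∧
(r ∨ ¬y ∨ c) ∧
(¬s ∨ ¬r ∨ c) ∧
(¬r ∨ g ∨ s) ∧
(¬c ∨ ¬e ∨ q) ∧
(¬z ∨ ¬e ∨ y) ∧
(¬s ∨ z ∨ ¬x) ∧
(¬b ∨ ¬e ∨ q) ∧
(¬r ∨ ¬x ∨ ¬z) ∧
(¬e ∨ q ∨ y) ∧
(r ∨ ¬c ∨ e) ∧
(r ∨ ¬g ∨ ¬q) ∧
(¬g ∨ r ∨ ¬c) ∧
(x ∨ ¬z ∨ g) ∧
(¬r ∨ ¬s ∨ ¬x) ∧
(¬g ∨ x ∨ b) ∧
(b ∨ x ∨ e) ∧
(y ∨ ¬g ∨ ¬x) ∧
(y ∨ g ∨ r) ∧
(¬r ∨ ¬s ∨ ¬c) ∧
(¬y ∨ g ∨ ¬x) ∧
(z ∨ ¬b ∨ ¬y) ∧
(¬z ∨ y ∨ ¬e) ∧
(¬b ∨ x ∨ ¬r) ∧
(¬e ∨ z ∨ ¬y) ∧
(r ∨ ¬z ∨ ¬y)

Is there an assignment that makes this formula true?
No

No, the formula is not satisfiable.

No assignment of truth values to the variables can make all 43 clauses true simultaneously.

The formula is UNSAT (unsatisfiable).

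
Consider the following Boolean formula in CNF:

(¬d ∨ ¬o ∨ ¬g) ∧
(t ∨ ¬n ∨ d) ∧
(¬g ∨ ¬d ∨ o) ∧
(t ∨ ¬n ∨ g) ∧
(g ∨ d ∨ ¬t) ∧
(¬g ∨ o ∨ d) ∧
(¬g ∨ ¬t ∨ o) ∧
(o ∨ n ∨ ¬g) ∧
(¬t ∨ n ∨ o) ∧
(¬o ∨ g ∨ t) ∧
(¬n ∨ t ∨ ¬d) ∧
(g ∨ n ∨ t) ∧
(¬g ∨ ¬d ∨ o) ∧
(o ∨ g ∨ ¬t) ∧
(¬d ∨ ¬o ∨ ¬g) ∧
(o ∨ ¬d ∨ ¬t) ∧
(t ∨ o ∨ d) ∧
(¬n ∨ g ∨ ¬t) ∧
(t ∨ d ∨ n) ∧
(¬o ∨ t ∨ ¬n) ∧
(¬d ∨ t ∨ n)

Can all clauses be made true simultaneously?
Yes

Yes, the formula is satisfiable.

One satisfying assignment is: t=True, d=True, o=True, n=False, g=False

Verification: With this assignment, all 21 clauses evaluate to true.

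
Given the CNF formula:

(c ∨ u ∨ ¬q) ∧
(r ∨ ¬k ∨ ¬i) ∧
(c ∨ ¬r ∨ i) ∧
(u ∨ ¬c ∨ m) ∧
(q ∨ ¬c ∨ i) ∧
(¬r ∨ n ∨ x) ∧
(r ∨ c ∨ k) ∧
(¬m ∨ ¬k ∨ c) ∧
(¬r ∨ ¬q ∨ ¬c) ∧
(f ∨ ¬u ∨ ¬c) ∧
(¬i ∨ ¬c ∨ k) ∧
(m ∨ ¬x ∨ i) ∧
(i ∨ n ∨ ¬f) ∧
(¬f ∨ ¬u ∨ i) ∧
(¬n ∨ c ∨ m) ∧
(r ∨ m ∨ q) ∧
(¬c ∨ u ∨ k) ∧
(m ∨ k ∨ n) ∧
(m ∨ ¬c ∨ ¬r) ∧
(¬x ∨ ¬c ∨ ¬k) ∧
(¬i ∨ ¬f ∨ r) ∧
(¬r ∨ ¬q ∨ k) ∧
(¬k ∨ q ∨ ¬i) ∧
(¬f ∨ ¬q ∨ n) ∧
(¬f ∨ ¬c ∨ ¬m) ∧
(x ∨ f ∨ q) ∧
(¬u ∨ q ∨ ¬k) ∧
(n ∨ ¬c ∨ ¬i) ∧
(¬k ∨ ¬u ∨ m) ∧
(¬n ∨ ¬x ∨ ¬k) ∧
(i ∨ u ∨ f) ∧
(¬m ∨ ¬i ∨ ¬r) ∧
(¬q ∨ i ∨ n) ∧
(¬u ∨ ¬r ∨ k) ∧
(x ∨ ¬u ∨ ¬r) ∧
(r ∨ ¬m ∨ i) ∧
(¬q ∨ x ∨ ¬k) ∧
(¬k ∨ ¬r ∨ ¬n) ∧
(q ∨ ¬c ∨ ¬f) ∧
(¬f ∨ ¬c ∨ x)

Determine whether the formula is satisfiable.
No

No, the formula is not satisfiable.

No assignment of truth values to the variables can make all 40 clauses true simultaneously.

The formula is UNSAT (unsatisfiable).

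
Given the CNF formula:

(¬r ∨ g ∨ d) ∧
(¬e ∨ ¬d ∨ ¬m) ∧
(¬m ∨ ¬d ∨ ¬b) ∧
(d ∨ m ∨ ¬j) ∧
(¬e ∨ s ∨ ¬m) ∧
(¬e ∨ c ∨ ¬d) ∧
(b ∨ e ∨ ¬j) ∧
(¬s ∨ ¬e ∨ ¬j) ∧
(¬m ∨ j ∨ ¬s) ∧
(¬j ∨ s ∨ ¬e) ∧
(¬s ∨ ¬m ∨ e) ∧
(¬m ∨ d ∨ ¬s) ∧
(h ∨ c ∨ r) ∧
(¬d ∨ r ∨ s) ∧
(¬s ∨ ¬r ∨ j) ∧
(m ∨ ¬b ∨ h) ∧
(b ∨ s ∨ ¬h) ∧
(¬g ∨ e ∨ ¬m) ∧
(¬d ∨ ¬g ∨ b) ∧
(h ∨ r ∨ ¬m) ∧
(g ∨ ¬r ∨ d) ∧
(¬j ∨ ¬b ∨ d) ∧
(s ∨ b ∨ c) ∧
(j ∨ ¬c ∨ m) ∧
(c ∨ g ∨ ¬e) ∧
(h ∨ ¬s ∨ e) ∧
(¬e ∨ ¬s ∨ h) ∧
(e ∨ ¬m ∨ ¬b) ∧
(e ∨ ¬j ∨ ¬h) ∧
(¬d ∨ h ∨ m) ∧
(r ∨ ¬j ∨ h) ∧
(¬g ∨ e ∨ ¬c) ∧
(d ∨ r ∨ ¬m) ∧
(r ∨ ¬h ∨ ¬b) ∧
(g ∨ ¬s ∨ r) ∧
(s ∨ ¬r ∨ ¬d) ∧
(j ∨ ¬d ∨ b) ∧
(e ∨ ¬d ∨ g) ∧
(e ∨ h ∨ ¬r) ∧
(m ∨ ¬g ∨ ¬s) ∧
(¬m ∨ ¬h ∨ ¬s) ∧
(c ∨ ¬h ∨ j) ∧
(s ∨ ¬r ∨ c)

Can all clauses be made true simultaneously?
No

No, the formula is not satisfiable.

No assignment of truth values to the variables can make all 43 clauses true simultaneously.

The formula is UNSAT (unsatisfiable).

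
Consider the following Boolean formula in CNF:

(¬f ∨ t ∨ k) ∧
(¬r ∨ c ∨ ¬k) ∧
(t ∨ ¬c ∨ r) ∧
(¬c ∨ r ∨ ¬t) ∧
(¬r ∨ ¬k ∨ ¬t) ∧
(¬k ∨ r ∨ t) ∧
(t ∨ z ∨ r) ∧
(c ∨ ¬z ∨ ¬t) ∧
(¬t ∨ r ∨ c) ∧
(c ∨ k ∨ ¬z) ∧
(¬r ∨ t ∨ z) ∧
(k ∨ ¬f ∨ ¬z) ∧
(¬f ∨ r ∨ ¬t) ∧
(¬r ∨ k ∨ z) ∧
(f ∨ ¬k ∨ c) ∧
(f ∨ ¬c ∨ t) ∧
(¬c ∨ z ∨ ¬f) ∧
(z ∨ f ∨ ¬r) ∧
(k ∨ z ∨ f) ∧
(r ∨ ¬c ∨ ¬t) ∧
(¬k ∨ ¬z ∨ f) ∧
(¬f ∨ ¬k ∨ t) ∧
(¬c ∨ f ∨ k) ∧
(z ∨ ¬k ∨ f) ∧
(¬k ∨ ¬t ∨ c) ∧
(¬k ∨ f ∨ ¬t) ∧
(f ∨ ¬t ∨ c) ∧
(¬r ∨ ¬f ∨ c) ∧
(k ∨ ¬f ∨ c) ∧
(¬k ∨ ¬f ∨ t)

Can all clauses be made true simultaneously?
No

No, the formula is not satisfiable.

No assignment of truth values to the variables can make all 30 clauses true simultaneously.

The formula is UNSAT (unsatisfiable).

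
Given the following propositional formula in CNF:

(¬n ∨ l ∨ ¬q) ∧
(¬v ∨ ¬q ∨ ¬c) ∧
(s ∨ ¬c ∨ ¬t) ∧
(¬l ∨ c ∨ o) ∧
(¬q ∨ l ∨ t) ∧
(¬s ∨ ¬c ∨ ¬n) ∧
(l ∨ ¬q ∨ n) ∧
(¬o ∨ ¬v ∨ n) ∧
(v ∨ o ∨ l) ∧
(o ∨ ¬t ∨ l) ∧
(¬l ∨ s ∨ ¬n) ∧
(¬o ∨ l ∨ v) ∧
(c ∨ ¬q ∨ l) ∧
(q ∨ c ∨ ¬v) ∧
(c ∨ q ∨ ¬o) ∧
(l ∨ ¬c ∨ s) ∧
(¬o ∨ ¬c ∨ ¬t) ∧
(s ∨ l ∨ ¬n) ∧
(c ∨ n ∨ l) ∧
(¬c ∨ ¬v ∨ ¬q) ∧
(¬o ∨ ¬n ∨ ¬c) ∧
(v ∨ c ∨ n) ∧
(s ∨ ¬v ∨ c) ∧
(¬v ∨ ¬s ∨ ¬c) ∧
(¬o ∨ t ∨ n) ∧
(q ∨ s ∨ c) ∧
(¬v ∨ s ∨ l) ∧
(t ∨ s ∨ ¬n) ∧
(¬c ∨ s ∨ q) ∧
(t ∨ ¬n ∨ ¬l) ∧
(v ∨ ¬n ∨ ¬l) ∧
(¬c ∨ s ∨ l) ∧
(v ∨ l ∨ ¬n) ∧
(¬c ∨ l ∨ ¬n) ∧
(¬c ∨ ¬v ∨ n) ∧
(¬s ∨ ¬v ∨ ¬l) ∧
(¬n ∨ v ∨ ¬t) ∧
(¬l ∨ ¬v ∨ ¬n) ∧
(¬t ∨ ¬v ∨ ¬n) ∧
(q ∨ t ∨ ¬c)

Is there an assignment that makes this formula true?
Yes

Yes, the formula is satisfiable.

One satisfying assignment is: o=False, n=False, l=True, c=True, v=False, t=False, q=True, s=False

Verification: With this assignment, all 40 clauses evaluate to true.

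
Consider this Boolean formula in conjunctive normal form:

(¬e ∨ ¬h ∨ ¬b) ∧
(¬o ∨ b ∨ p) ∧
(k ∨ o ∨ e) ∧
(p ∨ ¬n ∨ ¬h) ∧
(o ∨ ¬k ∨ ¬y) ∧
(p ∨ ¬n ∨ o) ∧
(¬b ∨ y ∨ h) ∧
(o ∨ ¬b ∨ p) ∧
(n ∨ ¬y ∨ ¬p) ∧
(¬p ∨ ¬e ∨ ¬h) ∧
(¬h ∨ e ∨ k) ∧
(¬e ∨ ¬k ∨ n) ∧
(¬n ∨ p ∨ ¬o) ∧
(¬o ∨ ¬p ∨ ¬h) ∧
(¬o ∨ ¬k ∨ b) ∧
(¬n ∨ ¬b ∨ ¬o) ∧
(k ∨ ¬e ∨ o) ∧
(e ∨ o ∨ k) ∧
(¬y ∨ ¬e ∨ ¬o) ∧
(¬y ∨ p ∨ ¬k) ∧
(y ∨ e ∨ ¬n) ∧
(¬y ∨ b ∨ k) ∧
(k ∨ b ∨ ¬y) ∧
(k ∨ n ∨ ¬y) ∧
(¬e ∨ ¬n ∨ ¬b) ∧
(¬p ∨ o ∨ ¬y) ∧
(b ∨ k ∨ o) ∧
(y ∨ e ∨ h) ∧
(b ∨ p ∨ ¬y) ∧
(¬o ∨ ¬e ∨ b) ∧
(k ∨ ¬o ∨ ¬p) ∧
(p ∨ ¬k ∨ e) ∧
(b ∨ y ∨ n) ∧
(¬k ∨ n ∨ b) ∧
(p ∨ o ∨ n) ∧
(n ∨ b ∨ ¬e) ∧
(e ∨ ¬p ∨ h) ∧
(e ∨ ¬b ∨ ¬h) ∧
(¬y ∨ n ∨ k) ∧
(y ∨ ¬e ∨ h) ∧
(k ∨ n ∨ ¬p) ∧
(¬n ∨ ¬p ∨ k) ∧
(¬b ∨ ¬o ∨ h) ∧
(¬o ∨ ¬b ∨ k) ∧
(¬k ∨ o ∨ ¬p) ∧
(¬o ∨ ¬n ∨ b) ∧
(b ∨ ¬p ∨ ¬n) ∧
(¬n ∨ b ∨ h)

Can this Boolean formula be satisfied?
No

No, the formula is not satisfiable.

No assignment of truth values to the variables can make all 48 clauses true simultaneously.

The formula is UNSAT (unsatisfiable).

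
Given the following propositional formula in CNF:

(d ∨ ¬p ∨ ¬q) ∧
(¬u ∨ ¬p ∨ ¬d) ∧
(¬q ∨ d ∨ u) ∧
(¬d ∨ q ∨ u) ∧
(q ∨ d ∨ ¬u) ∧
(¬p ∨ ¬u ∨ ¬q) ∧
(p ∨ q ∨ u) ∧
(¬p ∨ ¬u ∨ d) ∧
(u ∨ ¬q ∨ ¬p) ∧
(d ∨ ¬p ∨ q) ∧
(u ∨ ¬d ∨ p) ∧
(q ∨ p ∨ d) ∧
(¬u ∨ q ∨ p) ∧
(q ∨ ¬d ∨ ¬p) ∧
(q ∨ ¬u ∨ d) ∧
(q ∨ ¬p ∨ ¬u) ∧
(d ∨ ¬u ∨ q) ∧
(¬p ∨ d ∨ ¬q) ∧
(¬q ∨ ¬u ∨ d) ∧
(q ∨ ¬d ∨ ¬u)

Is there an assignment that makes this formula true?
Yes

Yes, the formula is satisfiable.

One satisfying assignment is: u=True, d=True, q=True, p=False

Verification: With this assignment, all 20 clauses evaluate to true.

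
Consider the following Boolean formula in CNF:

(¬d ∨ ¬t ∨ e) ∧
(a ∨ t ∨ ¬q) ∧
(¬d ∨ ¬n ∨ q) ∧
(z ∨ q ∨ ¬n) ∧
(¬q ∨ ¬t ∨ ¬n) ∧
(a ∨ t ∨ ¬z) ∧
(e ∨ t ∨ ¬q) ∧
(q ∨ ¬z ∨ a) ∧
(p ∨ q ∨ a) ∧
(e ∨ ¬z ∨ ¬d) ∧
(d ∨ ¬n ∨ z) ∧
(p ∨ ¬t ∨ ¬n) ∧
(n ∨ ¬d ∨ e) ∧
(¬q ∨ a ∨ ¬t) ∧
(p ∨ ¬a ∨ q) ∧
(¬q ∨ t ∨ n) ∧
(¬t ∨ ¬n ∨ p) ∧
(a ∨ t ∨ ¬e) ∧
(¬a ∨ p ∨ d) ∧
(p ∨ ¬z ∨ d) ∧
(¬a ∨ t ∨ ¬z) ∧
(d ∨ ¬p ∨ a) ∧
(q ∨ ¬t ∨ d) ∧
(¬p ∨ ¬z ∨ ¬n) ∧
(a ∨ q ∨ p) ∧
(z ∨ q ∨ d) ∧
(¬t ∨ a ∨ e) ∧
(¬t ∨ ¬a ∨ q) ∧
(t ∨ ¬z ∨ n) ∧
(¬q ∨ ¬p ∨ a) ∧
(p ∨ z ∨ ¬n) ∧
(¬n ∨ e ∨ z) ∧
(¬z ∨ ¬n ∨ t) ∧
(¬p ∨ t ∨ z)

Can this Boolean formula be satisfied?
Yes

Yes, the formula is satisfiable.

One satisfying assignment is: q=True, a=True, d=True, z=False, t=True, e=True, p=False, n=False

Verification: With this assignment, all 34 clauses evaluate to true.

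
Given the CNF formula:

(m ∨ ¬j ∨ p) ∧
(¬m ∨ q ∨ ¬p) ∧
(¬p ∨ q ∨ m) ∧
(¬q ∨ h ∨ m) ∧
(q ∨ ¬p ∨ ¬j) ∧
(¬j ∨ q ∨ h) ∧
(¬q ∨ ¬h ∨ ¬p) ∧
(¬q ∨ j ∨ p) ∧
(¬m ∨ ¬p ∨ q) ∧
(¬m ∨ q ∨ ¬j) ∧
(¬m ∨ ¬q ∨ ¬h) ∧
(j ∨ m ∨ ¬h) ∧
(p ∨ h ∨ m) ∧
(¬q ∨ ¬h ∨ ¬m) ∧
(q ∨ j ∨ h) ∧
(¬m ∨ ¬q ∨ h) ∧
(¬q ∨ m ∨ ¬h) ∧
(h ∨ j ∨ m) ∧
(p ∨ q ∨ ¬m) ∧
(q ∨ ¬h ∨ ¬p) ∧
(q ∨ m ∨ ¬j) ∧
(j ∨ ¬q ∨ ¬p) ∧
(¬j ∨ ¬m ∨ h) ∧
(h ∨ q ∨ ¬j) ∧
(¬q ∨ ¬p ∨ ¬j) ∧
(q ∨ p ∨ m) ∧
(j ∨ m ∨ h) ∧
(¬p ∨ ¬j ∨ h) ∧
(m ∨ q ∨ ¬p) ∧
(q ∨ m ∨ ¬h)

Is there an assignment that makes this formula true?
No

No, the formula is not satisfiable.

No assignment of truth values to the variables can make all 30 clauses true simultaneously.

The formula is UNSAT (unsatisfiable).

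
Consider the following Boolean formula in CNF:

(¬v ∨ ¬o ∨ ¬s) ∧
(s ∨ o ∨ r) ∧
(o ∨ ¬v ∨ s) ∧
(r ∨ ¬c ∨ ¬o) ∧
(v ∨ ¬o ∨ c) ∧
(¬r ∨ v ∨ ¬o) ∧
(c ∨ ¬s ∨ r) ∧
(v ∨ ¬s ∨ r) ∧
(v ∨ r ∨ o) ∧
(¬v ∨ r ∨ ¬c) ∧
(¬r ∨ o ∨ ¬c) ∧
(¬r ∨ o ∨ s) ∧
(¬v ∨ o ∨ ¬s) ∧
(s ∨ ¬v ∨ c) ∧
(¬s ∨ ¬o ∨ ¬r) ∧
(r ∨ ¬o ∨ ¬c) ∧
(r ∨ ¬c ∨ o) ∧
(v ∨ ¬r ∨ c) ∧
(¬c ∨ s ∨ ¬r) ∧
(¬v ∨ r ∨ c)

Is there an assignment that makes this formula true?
No

No, the formula is not satisfiable.

No assignment of truth values to the variables can make all 20 clauses true simultaneously.

The formula is UNSAT (unsatisfiable).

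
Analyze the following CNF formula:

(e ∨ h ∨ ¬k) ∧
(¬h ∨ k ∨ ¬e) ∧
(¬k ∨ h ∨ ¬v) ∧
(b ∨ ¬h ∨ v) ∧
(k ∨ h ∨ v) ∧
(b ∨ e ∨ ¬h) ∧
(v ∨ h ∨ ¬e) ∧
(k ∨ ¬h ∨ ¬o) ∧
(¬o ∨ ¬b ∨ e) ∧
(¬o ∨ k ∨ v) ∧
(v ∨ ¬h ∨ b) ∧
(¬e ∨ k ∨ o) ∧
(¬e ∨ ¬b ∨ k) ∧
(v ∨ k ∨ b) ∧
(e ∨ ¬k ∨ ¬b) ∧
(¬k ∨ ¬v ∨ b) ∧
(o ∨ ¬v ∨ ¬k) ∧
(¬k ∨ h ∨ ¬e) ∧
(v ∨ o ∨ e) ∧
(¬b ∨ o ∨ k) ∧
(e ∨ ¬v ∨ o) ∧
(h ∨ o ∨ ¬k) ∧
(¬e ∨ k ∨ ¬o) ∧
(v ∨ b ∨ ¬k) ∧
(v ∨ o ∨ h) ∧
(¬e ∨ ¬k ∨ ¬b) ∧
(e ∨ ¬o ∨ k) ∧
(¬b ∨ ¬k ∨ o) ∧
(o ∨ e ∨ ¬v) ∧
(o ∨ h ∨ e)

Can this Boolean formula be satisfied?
No

No, the formula is not satisfiable.

No assignment of truth values to the variables can make all 30 clauses true simultaneously.

The formula is UNSAT (unsatisfiable).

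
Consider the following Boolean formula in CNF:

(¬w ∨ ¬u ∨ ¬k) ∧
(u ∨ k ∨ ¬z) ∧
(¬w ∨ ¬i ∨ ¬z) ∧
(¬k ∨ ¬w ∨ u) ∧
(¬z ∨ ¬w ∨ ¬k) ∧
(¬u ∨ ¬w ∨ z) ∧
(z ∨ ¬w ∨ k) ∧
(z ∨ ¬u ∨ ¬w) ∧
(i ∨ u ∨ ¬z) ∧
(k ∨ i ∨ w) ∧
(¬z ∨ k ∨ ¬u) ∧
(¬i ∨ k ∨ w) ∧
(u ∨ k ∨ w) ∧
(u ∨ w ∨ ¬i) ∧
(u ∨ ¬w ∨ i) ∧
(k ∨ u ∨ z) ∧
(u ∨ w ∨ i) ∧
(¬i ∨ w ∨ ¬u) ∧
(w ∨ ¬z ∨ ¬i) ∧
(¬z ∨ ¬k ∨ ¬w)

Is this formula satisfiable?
Yes

Yes, the formula is satisfiable.

One satisfying assignment is: i=False, u=True, w=False, k=True, z=False

Verification: With this assignment, all 20 clauses evaluate to true.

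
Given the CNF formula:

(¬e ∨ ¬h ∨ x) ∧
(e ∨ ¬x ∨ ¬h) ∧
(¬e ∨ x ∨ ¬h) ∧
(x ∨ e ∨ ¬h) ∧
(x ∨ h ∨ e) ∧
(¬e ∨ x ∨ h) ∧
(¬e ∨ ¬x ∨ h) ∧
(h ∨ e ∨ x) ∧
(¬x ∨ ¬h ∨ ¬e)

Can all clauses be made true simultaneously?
Yes

Yes, the formula is satisfiable.

One satisfying assignment is: h=False, e=False, x=True

Verification: With this assignment, all 9 clauses evaluate to true.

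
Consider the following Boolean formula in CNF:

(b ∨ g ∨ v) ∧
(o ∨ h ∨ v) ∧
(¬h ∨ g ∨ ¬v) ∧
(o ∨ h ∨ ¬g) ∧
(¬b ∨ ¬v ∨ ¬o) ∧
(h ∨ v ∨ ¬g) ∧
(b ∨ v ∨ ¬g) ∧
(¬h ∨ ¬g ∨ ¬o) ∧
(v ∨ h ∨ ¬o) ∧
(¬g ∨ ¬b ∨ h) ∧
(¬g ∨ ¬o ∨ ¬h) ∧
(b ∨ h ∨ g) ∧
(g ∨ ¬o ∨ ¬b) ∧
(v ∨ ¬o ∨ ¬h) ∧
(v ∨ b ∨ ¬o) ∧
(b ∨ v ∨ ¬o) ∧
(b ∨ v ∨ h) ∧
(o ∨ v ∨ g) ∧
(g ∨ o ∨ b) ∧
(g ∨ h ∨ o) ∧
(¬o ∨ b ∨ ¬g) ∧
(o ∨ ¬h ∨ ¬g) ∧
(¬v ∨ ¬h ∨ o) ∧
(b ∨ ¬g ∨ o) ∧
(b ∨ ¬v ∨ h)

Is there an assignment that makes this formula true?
No

No, the formula is not satisfiable.

No assignment of truth values to the variables can make all 25 clauses true simultaneously.

The formula is UNSAT (unsatisfiable).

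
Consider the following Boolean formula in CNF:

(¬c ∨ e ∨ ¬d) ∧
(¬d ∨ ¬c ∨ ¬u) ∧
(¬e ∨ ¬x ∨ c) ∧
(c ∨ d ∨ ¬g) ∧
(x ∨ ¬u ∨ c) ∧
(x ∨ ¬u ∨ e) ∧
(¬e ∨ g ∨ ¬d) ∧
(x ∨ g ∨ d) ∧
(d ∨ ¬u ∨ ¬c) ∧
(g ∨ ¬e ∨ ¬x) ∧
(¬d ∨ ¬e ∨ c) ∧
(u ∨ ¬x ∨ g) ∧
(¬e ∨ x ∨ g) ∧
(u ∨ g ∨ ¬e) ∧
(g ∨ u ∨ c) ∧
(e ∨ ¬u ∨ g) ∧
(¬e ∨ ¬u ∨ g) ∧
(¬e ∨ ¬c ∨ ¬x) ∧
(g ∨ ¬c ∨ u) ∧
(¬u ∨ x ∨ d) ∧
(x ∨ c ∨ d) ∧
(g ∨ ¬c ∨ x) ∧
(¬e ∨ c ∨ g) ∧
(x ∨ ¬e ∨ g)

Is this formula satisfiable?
Yes

Yes, the formula is satisfiable.

One satisfying assignment is: u=False, d=False, g=True, e=True, c=True, x=False

Verification: With this assignment, all 24 clauses evaluate to true.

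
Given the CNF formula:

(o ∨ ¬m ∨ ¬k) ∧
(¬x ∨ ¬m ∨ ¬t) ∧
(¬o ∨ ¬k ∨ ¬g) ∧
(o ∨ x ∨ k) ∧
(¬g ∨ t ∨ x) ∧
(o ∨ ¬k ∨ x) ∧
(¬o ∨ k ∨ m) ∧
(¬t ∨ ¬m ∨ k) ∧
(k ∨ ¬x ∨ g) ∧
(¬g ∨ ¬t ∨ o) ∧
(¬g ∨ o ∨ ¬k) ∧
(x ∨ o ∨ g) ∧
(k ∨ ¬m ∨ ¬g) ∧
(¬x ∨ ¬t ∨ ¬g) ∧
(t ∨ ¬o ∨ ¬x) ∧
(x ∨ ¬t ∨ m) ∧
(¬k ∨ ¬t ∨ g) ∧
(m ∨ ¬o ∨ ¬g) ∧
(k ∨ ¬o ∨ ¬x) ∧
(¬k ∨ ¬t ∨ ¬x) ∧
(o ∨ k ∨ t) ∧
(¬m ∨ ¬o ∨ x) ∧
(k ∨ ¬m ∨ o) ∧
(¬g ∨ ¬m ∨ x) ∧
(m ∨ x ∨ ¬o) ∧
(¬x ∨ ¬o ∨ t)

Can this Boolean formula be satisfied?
Yes

Yes, the formula is satisfiable.

One satisfying assignment is: o=False, t=False, k=True, m=False, g=False, x=True

Verification: With this assignment, all 26 clauses evaluate to true.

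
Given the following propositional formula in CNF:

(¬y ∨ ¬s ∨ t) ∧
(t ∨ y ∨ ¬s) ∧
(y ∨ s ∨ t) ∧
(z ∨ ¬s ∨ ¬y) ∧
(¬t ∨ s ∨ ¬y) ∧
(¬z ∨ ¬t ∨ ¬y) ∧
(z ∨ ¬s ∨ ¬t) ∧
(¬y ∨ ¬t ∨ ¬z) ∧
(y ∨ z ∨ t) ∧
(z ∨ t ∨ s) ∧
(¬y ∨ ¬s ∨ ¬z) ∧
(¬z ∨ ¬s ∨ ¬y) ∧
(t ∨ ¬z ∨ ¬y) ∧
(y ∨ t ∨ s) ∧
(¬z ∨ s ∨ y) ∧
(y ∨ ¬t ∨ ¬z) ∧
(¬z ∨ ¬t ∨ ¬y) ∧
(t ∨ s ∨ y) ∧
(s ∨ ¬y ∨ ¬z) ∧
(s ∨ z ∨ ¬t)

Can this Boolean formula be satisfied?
No

No, the formula is not satisfiable.

No assignment of truth values to the variables can make all 20 clauses true simultaneously.

The formula is UNSAT (unsatisfiable).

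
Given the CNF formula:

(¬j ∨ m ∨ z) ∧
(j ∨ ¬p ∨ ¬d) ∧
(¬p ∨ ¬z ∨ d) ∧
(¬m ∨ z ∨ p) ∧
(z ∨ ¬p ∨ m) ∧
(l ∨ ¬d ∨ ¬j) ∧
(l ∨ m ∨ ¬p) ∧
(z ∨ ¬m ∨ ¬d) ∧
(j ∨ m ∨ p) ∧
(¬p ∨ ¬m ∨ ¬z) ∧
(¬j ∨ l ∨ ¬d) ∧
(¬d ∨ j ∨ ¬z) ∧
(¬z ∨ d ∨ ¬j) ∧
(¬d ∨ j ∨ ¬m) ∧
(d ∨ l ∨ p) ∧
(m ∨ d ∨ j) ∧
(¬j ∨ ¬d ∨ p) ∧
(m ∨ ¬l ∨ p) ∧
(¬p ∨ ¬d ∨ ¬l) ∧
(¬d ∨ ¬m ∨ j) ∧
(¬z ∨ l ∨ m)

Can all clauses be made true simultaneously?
Yes

Yes, the formula is satisfiable.

One satisfying assignment is: j=False, m=True, p=False, z=True, d=False, l=True

Verification: With this assignment, all 21 clauses evaluate to true.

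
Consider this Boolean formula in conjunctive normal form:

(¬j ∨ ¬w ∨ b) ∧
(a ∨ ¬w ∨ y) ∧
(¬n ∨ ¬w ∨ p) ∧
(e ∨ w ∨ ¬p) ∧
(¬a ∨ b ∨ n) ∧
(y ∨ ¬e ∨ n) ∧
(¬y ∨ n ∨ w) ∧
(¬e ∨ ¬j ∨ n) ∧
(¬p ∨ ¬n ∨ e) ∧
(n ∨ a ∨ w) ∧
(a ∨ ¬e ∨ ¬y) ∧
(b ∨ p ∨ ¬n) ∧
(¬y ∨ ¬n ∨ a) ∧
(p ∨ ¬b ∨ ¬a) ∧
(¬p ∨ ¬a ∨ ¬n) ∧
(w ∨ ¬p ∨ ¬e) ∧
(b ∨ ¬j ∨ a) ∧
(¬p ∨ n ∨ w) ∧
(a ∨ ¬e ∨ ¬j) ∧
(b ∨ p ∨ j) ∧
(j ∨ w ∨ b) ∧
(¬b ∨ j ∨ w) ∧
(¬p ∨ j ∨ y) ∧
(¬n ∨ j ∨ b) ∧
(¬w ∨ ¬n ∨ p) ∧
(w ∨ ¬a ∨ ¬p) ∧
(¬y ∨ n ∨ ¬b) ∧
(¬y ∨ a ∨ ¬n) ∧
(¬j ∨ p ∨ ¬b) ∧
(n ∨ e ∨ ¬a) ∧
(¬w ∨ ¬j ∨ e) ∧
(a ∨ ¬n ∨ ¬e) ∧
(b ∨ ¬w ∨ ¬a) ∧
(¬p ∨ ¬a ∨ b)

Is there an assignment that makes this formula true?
Yes

Yes, the formula is satisfiable.

One satisfying assignment is: b=False, w=True, p=True, j=False, n=False, y=True, a=False, e=False

Verification: With this assignment, all 34 clauses evaluate to true.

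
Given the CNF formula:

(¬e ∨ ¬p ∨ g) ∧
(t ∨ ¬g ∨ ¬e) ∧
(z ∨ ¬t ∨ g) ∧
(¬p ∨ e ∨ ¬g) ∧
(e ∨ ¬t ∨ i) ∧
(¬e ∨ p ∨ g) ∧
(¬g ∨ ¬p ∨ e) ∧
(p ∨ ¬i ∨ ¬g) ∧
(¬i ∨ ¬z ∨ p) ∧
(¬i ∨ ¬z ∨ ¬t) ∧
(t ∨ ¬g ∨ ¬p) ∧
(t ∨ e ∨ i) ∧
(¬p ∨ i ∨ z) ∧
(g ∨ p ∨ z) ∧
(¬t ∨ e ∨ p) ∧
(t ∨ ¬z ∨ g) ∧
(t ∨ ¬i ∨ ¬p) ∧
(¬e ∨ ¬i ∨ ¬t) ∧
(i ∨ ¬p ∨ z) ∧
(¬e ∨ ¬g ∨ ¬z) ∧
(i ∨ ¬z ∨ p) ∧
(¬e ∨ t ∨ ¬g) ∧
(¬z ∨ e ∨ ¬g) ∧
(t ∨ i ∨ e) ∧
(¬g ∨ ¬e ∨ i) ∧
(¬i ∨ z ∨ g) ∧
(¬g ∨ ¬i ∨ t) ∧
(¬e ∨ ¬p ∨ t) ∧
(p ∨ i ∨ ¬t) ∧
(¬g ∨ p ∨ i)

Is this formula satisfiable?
No

No, the formula is not satisfiable.

No assignment of truth values to the variables can make all 30 clauses true simultaneously.

The formula is UNSAT (unsatisfiable).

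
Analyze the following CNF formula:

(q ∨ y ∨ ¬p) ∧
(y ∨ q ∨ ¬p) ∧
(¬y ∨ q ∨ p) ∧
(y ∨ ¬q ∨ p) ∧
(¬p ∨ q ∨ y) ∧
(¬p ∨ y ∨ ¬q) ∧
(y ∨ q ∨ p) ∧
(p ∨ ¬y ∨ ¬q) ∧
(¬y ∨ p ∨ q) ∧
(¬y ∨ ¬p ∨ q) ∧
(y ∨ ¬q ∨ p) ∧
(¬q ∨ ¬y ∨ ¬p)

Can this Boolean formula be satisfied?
No

No, the formula is not satisfiable.

No assignment of truth values to the variables can make all 12 clauses true simultaneously.

The formula is UNSAT (unsatisfiable).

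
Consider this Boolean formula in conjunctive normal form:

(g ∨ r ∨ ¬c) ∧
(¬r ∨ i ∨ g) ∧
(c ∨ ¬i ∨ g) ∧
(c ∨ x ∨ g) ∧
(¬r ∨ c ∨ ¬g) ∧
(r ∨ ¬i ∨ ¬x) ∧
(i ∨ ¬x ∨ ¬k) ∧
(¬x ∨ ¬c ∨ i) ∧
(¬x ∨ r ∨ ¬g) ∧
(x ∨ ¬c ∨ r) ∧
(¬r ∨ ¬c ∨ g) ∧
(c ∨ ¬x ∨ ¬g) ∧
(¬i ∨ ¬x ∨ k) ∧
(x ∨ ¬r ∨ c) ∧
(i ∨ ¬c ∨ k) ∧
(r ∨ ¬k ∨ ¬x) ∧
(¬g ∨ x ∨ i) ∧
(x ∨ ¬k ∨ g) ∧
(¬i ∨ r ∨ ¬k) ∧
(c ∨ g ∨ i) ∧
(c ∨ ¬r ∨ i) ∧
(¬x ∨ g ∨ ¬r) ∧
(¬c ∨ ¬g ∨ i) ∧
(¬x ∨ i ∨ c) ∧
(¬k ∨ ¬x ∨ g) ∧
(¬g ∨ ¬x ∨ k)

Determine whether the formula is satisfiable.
Yes

Yes, the formula is satisfiable.

One satisfying assignment is: x=False, i=True, r=False, k=False, g=True, c=False

Verification: With this assignment, all 26 clauses evaluate to true.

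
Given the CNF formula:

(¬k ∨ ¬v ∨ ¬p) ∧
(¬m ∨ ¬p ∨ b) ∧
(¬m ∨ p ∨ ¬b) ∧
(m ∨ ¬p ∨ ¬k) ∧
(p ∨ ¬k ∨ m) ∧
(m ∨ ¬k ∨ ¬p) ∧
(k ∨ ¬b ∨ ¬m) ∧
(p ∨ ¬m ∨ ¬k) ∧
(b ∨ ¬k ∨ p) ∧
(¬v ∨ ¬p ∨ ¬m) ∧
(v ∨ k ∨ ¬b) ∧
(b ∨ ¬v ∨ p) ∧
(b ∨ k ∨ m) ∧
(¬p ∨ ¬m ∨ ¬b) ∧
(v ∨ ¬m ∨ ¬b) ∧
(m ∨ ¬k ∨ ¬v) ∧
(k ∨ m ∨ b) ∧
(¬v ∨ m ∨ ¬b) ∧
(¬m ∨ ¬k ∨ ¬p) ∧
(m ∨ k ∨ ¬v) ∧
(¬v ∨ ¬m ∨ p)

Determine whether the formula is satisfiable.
Yes

Yes, the formula is satisfiable.

One satisfying assignment is: m=True, k=False, p=False, v=False, b=False

Verification: With this assignment, all 21 clauses evaluate to true.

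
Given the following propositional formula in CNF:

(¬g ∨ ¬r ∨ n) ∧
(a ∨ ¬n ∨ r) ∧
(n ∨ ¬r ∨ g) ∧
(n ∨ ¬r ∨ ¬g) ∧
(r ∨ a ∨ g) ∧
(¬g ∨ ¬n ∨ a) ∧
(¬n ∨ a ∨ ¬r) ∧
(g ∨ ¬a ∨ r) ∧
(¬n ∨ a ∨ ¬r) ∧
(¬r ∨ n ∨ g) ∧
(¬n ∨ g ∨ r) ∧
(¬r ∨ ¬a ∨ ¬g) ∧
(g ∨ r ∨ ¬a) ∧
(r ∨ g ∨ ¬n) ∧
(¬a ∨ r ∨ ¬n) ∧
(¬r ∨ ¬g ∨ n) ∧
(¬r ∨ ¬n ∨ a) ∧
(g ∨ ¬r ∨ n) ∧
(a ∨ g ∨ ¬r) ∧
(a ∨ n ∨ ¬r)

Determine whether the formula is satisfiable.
Yes

Yes, the formula is satisfiable.

One satisfying assignment is: r=False, g=True, n=False, a=False

Verification: With this assignment, all 20 clauses evaluate to true.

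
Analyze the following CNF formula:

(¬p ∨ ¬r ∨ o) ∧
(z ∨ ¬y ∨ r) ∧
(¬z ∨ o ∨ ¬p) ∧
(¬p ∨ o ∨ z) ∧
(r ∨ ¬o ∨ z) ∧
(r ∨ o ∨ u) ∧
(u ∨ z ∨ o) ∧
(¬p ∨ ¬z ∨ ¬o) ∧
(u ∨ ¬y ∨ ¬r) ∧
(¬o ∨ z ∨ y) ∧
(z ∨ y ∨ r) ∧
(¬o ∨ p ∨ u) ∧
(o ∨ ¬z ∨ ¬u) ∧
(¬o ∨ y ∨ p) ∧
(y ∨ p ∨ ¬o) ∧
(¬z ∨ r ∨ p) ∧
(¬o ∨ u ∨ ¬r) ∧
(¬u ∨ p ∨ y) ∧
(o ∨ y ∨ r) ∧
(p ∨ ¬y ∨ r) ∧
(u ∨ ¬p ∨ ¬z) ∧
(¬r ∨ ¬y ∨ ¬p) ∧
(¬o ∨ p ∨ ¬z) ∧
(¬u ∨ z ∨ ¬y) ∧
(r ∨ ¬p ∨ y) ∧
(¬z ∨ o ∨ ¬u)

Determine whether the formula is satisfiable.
Yes

Yes, the formula is satisfiable.

One satisfying assignment is: r=True, u=False, p=False, z=True, y=False, o=False

Verification: With this assignment, all 26 clauses evaluate to true.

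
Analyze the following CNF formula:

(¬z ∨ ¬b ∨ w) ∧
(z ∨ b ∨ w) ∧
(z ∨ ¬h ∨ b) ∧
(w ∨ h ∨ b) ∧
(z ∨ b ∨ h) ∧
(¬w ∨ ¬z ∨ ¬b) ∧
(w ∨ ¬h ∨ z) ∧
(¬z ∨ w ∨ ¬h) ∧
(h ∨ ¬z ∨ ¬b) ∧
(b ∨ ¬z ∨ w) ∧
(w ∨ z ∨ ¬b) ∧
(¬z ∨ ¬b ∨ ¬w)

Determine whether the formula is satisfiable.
Yes

Yes, the formula is satisfiable.

One satisfying assignment is: z=False, w=True, h=False, b=True

Verification: With this assignment, all 12 clauses evaluate to true.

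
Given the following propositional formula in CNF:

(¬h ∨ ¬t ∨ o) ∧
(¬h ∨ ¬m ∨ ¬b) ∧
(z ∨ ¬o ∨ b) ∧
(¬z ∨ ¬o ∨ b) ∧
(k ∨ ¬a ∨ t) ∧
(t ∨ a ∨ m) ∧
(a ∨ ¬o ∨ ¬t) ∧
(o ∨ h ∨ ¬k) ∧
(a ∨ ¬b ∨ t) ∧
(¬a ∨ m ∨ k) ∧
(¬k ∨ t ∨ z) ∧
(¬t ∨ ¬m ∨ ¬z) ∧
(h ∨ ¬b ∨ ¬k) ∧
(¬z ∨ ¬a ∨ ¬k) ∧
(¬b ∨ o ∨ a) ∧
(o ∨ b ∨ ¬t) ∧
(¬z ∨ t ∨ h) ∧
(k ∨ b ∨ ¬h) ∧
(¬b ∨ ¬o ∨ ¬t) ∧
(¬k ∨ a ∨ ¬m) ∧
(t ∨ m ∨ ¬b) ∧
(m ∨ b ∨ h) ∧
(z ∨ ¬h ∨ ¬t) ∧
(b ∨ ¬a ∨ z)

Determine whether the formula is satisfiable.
Yes

Yes, the formula is satisfiable.

One satisfying assignment is: a=False, h=False, m=True, t=False, z=False, o=False, k=False, b=False

Verification: With this assignment, all 24 clauses evaluate to true.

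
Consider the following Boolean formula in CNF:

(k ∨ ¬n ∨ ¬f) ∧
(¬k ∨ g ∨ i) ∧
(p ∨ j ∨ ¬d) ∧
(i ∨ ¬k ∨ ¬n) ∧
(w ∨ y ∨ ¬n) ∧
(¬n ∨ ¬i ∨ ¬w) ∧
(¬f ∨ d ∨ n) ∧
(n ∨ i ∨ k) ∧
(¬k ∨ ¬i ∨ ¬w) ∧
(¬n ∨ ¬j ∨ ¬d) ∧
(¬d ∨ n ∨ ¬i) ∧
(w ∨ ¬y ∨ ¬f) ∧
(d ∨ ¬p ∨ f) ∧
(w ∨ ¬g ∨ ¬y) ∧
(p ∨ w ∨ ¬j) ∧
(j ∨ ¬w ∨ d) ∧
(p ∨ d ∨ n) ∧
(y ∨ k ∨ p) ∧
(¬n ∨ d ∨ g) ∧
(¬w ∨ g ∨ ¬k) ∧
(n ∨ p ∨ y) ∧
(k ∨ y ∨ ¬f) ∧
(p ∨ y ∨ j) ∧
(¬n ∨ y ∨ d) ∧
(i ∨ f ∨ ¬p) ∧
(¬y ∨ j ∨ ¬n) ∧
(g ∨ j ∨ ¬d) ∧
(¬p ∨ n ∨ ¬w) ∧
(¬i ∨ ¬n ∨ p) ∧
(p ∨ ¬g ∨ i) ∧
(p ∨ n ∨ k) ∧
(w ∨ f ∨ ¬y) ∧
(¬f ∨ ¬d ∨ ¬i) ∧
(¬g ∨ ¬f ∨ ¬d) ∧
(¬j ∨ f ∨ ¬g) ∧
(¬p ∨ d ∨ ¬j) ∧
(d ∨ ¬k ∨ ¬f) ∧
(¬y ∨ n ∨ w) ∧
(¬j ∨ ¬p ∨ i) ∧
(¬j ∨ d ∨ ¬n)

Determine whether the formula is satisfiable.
No

No, the formula is not satisfiable.

No assignment of truth values to the variables can make all 40 clauses true simultaneously.

The formula is UNSAT (unsatisfiable).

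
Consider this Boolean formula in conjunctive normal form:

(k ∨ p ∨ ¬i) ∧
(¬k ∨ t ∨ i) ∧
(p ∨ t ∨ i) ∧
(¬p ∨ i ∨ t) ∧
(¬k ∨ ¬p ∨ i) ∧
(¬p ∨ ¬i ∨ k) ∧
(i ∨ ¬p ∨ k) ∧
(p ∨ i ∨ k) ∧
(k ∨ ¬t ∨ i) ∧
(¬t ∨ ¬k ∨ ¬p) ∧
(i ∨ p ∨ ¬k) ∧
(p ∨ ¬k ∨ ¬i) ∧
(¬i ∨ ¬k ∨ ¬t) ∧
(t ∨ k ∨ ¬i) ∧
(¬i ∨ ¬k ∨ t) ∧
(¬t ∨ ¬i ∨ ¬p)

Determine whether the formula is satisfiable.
No

No, the formula is not satisfiable.

No assignment of truth values to the variables can make all 16 clauses true simultaneously.

The formula is UNSAT (unsatisfiable).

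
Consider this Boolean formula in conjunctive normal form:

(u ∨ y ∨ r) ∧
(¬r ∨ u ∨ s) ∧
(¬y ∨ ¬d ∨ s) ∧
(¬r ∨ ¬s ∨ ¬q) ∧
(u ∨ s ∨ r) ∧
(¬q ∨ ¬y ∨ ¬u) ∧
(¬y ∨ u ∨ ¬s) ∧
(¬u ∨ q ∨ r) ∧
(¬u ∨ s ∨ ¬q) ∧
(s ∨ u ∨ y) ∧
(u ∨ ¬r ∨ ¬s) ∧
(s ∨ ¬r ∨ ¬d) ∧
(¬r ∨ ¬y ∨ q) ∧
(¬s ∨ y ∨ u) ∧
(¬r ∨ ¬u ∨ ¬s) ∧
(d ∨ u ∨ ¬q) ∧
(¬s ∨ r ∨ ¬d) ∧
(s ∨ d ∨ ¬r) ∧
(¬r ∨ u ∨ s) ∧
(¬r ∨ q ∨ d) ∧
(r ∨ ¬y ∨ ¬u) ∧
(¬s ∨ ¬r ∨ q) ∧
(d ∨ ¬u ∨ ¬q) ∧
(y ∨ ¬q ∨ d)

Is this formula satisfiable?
No

No, the formula is not satisfiable.

No assignment of truth values to the variables can make all 24 clauses true simultaneously.

The formula is UNSAT (unsatisfiable).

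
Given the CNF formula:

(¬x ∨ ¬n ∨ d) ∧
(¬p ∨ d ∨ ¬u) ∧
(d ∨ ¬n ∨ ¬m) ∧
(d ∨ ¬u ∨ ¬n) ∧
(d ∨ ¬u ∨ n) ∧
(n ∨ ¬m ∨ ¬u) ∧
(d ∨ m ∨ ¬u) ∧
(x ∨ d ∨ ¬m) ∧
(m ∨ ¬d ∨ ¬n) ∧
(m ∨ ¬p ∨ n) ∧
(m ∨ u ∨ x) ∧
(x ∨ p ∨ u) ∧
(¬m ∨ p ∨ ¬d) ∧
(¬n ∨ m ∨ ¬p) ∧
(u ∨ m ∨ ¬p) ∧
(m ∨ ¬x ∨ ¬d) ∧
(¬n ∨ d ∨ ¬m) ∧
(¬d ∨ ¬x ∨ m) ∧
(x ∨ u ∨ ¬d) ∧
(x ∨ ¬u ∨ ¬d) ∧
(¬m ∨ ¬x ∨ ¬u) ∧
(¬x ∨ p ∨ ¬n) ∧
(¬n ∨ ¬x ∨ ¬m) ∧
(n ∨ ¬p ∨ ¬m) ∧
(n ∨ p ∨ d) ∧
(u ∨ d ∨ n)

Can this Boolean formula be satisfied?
No

No, the formula is not satisfiable.

No assignment of truth values to the variables can make all 26 clauses true simultaneously.

The formula is UNSAT (unsatisfiable).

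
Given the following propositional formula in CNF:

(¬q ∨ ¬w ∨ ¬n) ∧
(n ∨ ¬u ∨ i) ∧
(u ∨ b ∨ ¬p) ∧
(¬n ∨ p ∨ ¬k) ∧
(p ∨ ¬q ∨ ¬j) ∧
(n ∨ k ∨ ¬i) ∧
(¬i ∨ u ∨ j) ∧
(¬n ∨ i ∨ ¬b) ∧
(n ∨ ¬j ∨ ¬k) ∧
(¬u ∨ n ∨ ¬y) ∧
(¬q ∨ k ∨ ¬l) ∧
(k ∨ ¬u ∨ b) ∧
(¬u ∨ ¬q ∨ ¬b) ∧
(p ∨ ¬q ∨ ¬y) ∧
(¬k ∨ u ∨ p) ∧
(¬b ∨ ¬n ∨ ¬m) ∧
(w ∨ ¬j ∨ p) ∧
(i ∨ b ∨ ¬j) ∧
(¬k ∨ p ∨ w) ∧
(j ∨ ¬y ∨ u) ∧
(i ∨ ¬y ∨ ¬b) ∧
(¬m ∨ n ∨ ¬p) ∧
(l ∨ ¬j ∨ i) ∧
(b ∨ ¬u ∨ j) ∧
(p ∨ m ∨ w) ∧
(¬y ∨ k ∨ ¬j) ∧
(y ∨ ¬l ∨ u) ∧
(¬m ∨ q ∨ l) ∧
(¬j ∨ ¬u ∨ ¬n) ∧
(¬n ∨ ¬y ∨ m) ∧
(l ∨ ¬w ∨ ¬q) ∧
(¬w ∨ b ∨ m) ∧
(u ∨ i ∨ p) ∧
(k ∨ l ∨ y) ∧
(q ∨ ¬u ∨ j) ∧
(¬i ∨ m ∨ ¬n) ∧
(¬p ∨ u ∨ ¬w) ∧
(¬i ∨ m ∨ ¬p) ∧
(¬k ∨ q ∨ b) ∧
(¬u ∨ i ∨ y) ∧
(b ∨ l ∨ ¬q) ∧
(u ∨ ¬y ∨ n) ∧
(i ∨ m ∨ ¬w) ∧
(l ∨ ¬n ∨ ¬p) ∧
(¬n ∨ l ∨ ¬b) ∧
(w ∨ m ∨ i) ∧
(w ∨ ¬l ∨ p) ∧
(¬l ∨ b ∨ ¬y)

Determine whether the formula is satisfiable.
No

No, the formula is not satisfiable.

No assignment of truth values to the variables can make all 48 clauses true simultaneously.

The formula is UNSAT (unsatisfiable).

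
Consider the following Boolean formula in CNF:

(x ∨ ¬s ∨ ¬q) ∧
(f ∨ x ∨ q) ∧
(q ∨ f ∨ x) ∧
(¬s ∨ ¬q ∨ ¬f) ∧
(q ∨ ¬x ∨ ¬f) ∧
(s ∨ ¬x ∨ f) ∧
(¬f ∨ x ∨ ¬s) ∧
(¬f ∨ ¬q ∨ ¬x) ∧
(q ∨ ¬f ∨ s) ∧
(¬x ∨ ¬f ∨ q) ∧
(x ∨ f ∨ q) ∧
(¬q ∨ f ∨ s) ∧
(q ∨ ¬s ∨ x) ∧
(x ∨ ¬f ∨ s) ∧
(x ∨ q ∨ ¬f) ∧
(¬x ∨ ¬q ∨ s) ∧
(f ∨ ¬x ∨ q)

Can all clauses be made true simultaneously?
Yes

Yes, the formula is satisfiable.

One satisfying assignment is: s=True, f=False, q=True, x=True

Verification: With this assignment, all 17 clauses evaluate to true.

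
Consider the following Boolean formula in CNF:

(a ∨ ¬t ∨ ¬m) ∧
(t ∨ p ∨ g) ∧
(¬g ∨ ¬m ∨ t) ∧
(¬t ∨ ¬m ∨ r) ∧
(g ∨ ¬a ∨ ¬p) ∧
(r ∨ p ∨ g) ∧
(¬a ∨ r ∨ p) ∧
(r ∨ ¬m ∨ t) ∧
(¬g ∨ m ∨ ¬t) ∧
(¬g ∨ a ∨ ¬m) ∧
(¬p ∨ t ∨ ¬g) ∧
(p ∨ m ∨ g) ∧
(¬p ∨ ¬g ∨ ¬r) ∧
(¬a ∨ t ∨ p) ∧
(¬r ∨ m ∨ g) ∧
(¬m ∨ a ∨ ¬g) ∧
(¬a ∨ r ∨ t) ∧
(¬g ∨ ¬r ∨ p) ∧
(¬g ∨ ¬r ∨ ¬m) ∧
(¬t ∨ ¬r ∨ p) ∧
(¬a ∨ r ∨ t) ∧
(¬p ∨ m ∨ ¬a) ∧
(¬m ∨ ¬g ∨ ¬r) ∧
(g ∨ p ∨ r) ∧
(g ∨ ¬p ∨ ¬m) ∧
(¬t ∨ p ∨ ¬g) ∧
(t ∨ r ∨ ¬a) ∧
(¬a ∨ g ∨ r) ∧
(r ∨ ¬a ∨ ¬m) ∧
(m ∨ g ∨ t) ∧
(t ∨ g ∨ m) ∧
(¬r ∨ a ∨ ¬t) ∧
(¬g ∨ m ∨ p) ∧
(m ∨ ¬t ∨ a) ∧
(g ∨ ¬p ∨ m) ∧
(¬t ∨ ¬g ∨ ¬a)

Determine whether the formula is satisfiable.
No

No, the formula is not satisfiable.

No assignment of truth values to the variables can make all 36 clauses true simultaneously.

The formula is UNSAT (unsatisfiable).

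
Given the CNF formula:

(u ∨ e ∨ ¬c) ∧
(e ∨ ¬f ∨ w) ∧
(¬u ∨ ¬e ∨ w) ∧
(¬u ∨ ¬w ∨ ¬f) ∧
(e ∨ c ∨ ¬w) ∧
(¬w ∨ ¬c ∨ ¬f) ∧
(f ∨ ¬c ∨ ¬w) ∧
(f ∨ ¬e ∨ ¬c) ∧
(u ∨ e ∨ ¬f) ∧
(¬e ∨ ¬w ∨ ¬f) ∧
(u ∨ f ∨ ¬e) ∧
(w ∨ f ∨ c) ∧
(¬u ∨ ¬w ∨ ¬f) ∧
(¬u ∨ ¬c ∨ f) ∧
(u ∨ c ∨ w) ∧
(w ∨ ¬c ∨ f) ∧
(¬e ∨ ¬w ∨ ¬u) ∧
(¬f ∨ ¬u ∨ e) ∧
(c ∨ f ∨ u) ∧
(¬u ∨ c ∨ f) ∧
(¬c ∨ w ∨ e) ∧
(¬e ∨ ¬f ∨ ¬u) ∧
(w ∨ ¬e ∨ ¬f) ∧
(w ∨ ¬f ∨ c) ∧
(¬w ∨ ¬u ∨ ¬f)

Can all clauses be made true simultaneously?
No

No, the formula is not satisfiable.

No assignment of truth values to the variables can make all 25 clauses true simultaneously.

The formula is UNSAT (unsatisfiable).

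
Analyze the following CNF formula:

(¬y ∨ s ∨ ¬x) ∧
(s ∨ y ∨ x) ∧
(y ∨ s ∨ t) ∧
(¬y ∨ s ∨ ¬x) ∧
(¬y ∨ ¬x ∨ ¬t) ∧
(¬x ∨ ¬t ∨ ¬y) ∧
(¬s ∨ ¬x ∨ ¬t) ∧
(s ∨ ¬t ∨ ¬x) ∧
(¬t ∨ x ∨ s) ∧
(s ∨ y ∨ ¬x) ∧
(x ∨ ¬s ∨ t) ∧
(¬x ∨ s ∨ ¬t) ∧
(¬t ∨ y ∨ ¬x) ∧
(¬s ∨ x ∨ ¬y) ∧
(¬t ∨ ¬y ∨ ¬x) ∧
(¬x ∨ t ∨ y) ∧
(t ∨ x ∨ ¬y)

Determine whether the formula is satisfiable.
Yes

Yes, the formula is satisfiable.

One satisfying assignment is: s=True, x=True, y=True, t=False

Verification: With this assignment, all 17 clauses evaluate to true.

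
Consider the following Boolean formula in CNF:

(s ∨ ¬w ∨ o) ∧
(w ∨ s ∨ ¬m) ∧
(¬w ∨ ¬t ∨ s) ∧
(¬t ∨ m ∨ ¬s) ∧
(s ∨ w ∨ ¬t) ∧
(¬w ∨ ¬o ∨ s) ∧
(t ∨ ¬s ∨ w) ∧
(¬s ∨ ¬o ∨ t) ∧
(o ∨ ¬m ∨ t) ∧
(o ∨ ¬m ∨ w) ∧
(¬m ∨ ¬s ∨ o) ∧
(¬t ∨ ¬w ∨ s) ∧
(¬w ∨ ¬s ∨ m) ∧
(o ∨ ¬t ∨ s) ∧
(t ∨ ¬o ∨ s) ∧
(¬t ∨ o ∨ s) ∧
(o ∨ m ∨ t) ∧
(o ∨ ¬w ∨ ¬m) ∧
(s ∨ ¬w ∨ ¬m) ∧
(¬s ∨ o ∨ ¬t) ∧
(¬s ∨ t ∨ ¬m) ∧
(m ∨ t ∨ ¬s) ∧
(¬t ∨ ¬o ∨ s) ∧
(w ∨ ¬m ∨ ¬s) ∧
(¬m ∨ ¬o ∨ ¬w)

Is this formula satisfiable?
No

No, the formula is not satisfiable.

No assignment of truth values to the variables can make all 25 clauses true simultaneously.

The formula is UNSAT (unsatisfiable).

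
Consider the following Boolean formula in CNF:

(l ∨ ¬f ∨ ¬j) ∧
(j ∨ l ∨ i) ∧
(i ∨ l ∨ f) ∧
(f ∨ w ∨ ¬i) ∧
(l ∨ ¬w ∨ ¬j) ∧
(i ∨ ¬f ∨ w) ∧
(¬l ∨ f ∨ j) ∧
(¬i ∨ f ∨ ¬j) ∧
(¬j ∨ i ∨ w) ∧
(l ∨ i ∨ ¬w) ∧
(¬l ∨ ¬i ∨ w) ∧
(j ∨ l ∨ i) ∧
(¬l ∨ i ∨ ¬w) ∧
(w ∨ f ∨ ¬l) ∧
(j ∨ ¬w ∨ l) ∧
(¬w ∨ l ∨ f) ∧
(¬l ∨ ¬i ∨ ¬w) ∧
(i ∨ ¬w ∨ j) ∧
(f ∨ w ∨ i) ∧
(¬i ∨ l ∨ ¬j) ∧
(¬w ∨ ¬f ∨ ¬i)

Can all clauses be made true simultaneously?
Yes

Yes, the formula is satisfiable.

One satisfying assignment is: l=False, f=True, w=False, i=True, j=False

Verification: With this assignment, all 21 clauses evaluate to true.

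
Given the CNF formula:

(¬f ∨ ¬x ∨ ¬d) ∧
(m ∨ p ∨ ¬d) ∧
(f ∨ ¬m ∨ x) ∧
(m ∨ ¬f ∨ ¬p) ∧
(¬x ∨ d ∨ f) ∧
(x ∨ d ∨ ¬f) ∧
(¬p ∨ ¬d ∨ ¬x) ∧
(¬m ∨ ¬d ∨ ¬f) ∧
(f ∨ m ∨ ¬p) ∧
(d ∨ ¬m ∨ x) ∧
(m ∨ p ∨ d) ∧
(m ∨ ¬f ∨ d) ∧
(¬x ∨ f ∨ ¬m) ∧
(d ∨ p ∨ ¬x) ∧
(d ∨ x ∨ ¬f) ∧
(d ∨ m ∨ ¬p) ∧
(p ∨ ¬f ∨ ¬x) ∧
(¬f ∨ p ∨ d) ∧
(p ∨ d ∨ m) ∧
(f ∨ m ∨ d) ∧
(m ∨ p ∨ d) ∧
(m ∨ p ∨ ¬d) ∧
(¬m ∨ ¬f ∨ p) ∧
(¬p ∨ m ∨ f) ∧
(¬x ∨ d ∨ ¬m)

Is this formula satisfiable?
No

No, the formula is not satisfiable.

No assignment of truth values to the variables can make all 25 clauses true simultaneously.

The formula is UNSAT (unsatisfiable).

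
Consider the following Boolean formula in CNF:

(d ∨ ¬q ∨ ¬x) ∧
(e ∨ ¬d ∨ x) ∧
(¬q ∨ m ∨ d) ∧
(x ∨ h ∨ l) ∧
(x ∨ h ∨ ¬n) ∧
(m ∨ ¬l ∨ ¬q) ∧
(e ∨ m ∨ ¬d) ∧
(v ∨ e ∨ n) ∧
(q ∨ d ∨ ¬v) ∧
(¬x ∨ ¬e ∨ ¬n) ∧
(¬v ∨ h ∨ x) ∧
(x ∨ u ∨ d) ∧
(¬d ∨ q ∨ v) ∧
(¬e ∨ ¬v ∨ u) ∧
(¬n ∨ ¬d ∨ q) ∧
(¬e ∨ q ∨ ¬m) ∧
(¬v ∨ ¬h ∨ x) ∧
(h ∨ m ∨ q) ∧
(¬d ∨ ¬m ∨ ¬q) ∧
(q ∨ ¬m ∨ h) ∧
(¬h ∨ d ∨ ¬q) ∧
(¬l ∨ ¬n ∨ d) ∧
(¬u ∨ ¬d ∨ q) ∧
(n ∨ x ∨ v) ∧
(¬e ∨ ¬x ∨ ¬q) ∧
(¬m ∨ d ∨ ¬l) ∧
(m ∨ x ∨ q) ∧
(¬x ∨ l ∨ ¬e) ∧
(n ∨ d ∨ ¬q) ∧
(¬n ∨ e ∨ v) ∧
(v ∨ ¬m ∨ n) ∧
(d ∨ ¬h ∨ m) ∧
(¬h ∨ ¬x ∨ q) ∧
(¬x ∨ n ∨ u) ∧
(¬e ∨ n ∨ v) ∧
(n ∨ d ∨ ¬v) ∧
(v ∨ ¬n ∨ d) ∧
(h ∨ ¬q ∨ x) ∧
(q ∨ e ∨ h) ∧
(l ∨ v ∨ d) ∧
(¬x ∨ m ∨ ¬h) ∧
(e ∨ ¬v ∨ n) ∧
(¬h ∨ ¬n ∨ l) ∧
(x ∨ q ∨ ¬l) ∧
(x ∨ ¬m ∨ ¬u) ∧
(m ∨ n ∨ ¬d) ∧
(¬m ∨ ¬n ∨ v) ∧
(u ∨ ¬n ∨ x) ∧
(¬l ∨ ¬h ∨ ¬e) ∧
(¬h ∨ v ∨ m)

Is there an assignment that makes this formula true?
No

No, the formula is not satisfiable.

No assignment of truth values to the variables can make all 50 clauses true simultaneously.

The formula is UNSAT (unsatisfiable).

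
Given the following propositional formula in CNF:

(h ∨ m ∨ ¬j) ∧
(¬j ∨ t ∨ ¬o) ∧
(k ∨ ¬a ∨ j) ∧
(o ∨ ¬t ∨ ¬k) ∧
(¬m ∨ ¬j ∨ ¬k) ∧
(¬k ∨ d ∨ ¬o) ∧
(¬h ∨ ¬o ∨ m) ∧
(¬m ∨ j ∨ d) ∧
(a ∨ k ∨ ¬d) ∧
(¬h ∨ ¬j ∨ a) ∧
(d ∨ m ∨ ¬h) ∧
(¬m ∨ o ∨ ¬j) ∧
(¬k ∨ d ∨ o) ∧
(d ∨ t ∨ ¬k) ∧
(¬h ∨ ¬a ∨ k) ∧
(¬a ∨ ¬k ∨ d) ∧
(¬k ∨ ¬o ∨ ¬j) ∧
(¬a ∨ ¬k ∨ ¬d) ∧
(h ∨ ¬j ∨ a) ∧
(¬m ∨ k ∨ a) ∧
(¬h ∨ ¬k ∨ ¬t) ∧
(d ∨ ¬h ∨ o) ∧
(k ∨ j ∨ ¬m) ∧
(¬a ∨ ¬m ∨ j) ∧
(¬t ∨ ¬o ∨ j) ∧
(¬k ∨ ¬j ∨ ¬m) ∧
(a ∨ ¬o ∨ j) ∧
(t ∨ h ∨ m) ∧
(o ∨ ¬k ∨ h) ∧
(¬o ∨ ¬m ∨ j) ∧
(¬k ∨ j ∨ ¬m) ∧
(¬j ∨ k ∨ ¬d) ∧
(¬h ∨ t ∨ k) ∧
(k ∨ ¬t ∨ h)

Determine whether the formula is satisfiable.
Yes

Yes, the formula is satisfiable.

One satisfying assignment is: j=False, h=True, k=True, t=False, a=False, o=False, d=True, m=False

Verification: With this assignment, all 34 clauses evaluate to true.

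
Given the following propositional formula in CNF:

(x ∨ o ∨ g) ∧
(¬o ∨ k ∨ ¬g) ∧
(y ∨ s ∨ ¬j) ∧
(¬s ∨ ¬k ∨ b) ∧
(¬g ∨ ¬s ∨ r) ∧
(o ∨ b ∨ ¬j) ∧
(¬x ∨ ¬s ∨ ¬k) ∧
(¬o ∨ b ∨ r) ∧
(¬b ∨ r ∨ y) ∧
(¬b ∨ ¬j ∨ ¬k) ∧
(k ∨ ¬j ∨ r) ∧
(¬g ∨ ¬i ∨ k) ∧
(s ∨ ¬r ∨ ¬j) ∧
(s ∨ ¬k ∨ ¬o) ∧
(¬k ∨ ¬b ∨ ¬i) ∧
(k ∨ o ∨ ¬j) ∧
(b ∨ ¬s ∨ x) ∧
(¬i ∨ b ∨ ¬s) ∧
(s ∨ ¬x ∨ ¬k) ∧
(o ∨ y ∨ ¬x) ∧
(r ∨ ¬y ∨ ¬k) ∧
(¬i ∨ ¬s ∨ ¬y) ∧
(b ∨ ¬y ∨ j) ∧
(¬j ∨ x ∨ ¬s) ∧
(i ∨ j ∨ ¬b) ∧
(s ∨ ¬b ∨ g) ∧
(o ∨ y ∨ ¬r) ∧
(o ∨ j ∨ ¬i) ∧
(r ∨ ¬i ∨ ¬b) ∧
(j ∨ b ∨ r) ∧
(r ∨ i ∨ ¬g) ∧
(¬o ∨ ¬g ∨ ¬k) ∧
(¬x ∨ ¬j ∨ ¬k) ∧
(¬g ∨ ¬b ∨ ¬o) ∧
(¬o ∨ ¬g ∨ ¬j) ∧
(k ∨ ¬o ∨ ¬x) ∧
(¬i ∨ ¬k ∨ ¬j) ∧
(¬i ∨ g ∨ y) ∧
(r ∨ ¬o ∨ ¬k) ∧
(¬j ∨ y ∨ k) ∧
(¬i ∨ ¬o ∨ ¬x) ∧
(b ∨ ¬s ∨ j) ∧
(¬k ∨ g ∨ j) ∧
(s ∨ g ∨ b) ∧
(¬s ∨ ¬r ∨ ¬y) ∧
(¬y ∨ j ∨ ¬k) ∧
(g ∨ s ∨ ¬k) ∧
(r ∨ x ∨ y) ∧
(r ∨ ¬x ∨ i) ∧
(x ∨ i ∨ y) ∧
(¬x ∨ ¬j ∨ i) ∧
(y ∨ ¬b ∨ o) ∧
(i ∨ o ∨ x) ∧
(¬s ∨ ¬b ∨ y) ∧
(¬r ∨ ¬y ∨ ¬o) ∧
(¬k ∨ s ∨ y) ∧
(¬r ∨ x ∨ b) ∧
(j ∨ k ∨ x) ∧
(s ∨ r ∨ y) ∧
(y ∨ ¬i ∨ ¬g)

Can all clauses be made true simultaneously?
No

No, the formula is not satisfiable.

No assignment of truth values to the variables can make all 60 clauses true simultaneously.

The formula is UNSAT (unsatisfiable).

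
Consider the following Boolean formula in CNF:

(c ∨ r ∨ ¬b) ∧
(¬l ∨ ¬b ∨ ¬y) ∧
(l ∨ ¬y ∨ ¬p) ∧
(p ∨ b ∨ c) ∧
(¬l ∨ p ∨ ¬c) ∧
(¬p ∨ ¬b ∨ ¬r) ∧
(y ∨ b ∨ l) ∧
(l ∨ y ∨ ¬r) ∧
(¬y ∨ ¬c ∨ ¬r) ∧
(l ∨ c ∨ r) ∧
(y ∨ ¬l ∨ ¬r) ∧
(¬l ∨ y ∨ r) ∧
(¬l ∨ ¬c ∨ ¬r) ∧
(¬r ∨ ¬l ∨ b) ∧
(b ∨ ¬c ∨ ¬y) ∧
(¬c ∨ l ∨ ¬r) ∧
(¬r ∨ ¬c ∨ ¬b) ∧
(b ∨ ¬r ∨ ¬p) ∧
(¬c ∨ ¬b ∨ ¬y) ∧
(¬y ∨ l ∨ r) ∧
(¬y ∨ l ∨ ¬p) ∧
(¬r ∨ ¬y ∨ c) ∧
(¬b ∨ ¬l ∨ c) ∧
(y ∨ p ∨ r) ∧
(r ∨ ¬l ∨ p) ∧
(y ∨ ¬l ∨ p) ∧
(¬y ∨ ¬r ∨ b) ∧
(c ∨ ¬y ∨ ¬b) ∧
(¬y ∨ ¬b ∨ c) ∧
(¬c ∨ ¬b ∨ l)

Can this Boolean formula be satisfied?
Yes

Yes, the formula is satisfiable.

One satisfying assignment is: r=False, c=False, p=True, b=False, l=True, y=True

Verification: With this assignment, all 30 clauses evaluate to true.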